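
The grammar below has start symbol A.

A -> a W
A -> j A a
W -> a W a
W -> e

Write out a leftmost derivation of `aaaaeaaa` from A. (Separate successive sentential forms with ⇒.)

A ⇒ aW ⇒ aaWa ⇒ aaaWaa ⇒ aaaaWaaa ⇒ aaaaeaaa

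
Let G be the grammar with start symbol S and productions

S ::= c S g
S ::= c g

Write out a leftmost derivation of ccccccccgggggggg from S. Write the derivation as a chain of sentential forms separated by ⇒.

S ⇒ cSg ⇒ ccSgg ⇒ cccSggg ⇒ ccccSgggg ⇒ cccccSggggg ⇒ ccccccSgggggg ⇒ cccccccSggggggg ⇒ ccccccccgggggggg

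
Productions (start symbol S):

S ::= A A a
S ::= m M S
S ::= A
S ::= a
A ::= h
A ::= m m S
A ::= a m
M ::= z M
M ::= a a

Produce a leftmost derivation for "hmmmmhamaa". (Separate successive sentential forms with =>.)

S=>AAa=>hAa=>hmmSa=>hmmAa=>hmmmmSa=>hmmmmAAaa=>hmmmmhAaa=>hmmmmhamaa

S => AAa   [S ::= A A a]
AAa => hAa   [A ::= h]
hAa => hmmSa   [A ::= m m S]
hmmSa => hmmAa   [S ::= A]
hmmAa => hmmmmSa   [A ::= m m S]
hmmmmSa => hmmmmAAaa   [S ::= A A a]
hmmmmAAaa => hmmmmhAaa   [A ::= h]
hmmmmhAaa => hmmmmhamaa   [A ::= a m]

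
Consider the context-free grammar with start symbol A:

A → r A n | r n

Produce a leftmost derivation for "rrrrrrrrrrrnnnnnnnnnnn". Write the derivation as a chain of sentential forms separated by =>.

A => rAn   [A → r A n]
rAn => rrAnn   [A → r A n]
rrAnn => rrrAnnn   [A → r A n]
rrrAnnn => rrrrAnnnn   [A → r A n]
rrrrAnnnn => rrrrrAnnnnn   [A → r A n]
rrrrrAnnnnn => rrrrrrAnnnnnn   [A → r A n]
rrrrrrAnnnnnn => rrrrrrrAnnnnnnn   [A → r A n]
rrrrrrrAnnnnnnn => rrrrrrrrAnnnnnnnn   [A → r A n]
rrrrrrrrAnnnnnnnn => rrrrrrrrrAnnnnnnnnn   [A → r A n]
rrrrrrrrrAnnnnnnnnn => rrrrrrrrrrAnnnnnnnnnn   [A → r A n]
rrrrrrrrrrAnnnnnnnnnn => rrrrrrrrrrrnnnnnnnnnnn   [A → r n]

A => rAn => rrAnn => rrrAnnn => rrrrAnnnn => rrrrrAnnnnn => rrrrrrAnnnnnn => rrrrrrrAnnnnnnn => rrrrrrrrAnnnnnnnn => rrrrrrrrrAnnnnnnnnn => rrrrrrrrrrAnnnnnnnnnn => rrrrrrrrrrrnnnnnnnnnnn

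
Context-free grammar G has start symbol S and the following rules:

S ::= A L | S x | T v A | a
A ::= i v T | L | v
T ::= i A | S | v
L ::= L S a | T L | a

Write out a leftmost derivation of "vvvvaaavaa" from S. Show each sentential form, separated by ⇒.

S ⇒ TvA ⇒ vvA ⇒ vvL ⇒ vvLSa ⇒ vvTLSa ⇒ vvvLSa ⇒ vvvLSaSa ⇒ vvvTLSaSa ⇒ vvvvLSaSa ⇒ vvvvaSaSa ⇒ vvvvaaaSa ⇒ vvvvaaaALa ⇒ vvvvaaavLa ⇒ vvvvaaavaa

S ⇒ TvA   [S ::= T v A]
TvA ⇒ vvA   [T ::= v]
vvA ⇒ vvL   [A ::= L]
vvL ⇒ vvLSa   [L ::= L S a]
vvLSa ⇒ vvTLSa   [L ::= T L]
vvTLSa ⇒ vvvLSa   [T ::= v]
vvvLSa ⇒ vvvLSaSa   [L ::= L S a]
vvvLSaSa ⇒ vvvTLSaSa   [L ::= T L]
vvvTLSaSa ⇒ vvvvLSaSa   [T ::= v]
vvvvLSaSa ⇒ vvvvaSaSa   [L ::= a]
vvvvaSaSa ⇒ vvvvaaaSa   [S ::= a]
vvvvaaaSa ⇒ vvvvaaaALa   [S ::= A L]
vvvvaaaALa ⇒ vvvvaaavLa   [A ::= v]
vvvvaaavLa ⇒ vvvvaaavaa   [L ::= a]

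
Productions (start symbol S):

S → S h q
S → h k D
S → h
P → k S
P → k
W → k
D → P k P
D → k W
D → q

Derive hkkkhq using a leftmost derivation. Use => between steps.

S => Shq   [S → S h q]
Shq => hkDhq   [S → h k D]
hkDhq => hkkWhq   [D → k W]
hkkWhq => hkkkhq   [W → k]

S => Shq => hkDhq => hkkWhq => hkkkhq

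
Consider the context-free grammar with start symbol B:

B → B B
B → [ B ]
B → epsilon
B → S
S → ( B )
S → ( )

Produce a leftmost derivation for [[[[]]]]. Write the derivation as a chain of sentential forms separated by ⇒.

B ⇒ [B]   [B → [ B ]]
[B] ⇒ [BB]   [B → B B]
[BB] ⇒ [BBB]   [B → B B]
[BBB] ⇒ [[B]BB]   [B → [ B ]]
[[B]BB] ⇒ [[[B]]BB]   [B → [ B ]]
[[[B]]BB] ⇒ [[[[B]]]BB]   [B → [ B ]]
[[[[B]]]BB] ⇒ [[[[]]]BB]   [B → epsilon]
[[[[]]]BB] ⇒ [[[[]]]B]   [B → epsilon]
[[[[]]]B] ⇒ [[[[]]]]   [B → epsilon]

B ⇒ [B] ⇒ [BB] ⇒ [BBB] ⇒ [[B]BB] ⇒ [[[B]]BB] ⇒ [[[[B]]]BB] ⇒ [[[[]]]BB] ⇒ [[[[]]]B] ⇒ [[[[]]]]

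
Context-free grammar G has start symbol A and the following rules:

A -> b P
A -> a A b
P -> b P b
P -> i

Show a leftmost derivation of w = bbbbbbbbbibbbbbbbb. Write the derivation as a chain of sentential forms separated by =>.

A => bP => bbPb => bbbPbb => bbbbPbbb => bbbbbPbbbb => bbbbbbPbbbbb => bbbbbbbPbbbbbb => bbbbbbbbPbbbbbbb => bbbbbbbbbPbbbbbbbb => bbbbbbbbbibbbbbbbb

A => bP   [A -> b P]
bP => bbPb   [P -> b P b]
bbPb => bbbPbb   [P -> b P b]
bbbPbb => bbbbPbbb   [P -> b P b]
bbbbPbbb => bbbbbPbbbb   [P -> b P b]
bbbbbPbbbb => bbbbbbPbbbbb   [P -> b P b]
bbbbbbPbbbbb => bbbbbbbPbbbbbb   [P -> b P b]
bbbbbbbPbbbbbb => bbbbbbbbPbbbbbbb   [P -> b P b]
bbbbbbbbPbbbbbbb => bbbbbbbbbPbbbbbbbb   [P -> b P b]
bbbbbbbbbPbbbbbbbb => bbbbbbbbbibbbbbbbb   [P -> i]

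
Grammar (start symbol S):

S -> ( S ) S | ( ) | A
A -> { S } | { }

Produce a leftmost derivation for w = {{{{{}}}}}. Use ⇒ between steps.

S⇒A⇒{S}⇒{A}⇒{{S}}⇒{{A}}⇒{{{S}}}⇒{{{A}}}⇒{{{{S}}}}⇒{{{{A}}}}⇒{{{{{}}}}}

S ⇒ A   [S -> A]
A ⇒ {S}   [A -> { S }]
{S} ⇒ {A}   [S -> A]
{A} ⇒ {{S}}   [A -> { S }]
{{S}} ⇒ {{A}}   [S -> A]
{{A}} ⇒ {{{S}}}   [A -> { S }]
{{{S}}} ⇒ {{{A}}}   [S -> A]
{{{A}}} ⇒ {{{{S}}}}   [A -> { S }]
{{{{S}}}} ⇒ {{{{A}}}}   [S -> A]
{{{{A}}}} ⇒ {{{{{}}}}}   [A -> { }]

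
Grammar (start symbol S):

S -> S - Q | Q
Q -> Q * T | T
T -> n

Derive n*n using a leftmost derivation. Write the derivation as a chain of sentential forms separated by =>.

S => Q => Q*T => T*T => n*T => n*n

S => Q   [S -> Q]
Q => Q*T   [Q -> Q * T]
Q*T => T*T   [Q -> T]
T*T => n*T   [T -> n]
n*T => n*n   [T -> n]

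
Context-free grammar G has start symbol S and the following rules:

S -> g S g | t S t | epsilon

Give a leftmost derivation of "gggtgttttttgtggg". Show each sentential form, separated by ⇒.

S ⇒ gSg   [S -> g S g]
gSg ⇒ ggSgg   [S -> g S g]
ggSgg ⇒ gggSggg   [S -> g S g]
gggSggg ⇒ gggtStggg   [S -> t S t]
gggtStggg ⇒ gggtgSgtggg   [S -> g S g]
gggtgSgtggg ⇒ gggtgtStgtggg   [S -> t S t]
gggtgtStgtggg ⇒ gggtgttSttgtggg   [S -> t S t]
gggtgttSttgtggg ⇒ gggtgtttStttgtggg   [S -> t S t]
gggtgtttStttgtggg ⇒ gggtgttttttgtggg   [S -> epsilon]

S ⇒ gSg ⇒ ggSgg ⇒ gggSggg ⇒ gggtStggg ⇒ gggtgSgtggg ⇒ gggtgtStgtggg ⇒ gggtgttSttgtggg ⇒ gggtgtttStttgtggg ⇒ gggtgttttttgtggg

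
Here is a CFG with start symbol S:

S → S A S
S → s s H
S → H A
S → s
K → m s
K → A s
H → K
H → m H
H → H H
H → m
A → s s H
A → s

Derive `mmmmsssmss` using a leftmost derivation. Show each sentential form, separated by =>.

S=>HA=>mHA=>mHHA=>mmHHA=>mmmHHA=>mmmKHA=>mmmmsHA=>mmmmsKA=>mmmmsAsA=>mmmmsssHsA=>mmmmsssmsA=>mmmmsssmss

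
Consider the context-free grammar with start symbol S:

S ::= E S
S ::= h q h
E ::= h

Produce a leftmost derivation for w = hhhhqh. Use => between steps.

S=>ES=>hS=>hES=>hhS=>hhES=>hhhS=>hhhhqh

S => ES   [S ::= E S]
ES => hS   [E ::= h]
hS => hES   [S ::= E S]
hES => hhS   [E ::= h]
hhS => hhES   [S ::= E S]
hhES => hhhS   [E ::= h]
hhhS => hhhhqh   [S ::= h q h]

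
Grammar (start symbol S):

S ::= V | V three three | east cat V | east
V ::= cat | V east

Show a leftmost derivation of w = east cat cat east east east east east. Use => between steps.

S => east cat V   [S ::= east cat V]
east cat V => east cat V east   [V ::= V east]
east cat V east => east cat V east east   [V ::= V east]
east cat V east east => east cat V east east east   [V ::= V east]
east cat V east east east => east cat V east east east east   [V ::= V east]
east cat V east east east east => east cat V east east east east east   [V ::= V east]
east cat V east east east east east => east cat cat east east east east east   [V ::= cat]

S => east cat V => east cat V east => east cat V east east => east cat V east east east => east cat V east east east east => east cat V east east east east east => east cat cat east east east east east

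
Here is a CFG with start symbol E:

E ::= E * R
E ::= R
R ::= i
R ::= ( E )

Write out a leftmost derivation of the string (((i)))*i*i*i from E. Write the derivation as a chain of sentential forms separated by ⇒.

E ⇒ E*R ⇒ E*R*R ⇒ E*R*R*R ⇒ R*R*R*R ⇒ (E)*R*R*R ⇒ (R)*R*R*R ⇒ ((E))*R*R*R ⇒ ((R))*R*R*R ⇒ (((E)))*R*R*R ⇒ (((R)))*R*R*R ⇒ (((i)))*R*R*R ⇒ (((i)))*i*R*R ⇒ (((i)))*i*i*R ⇒ (((i)))*i*i*i

E ⇒ E*R   [E ::= E * R]
E*R ⇒ E*R*R   [E ::= E * R]
E*R*R ⇒ E*R*R*R   [E ::= E * R]
E*R*R*R ⇒ R*R*R*R   [E ::= R]
R*R*R*R ⇒ (E)*R*R*R   [R ::= ( E )]
(E)*R*R*R ⇒ (R)*R*R*R   [E ::= R]
(R)*R*R*R ⇒ ((E))*R*R*R   [R ::= ( E )]
((E))*R*R*R ⇒ ((R))*R*R*R   [E ::= R]
((R))*R*R*R ⇒ (((E)))*R*R*R   [R ::= ( E )]
(((E)))*R*R*R ⇒ (((R)))*R*R*R   [E ::= R]
(((R)))*R*R*R ⇒ (((i)))*R*R*R   [R ::= i]
(((i)))*R*R*R ⇒ (((i)))*i*R*R   [R ::= i]
(((i)))*i*R*R ⇒ (((i)))*i*i*R   [R ::= i]
(((i)))*i*i*R ⇒ (((i)))*i*i*i   [R ::= i]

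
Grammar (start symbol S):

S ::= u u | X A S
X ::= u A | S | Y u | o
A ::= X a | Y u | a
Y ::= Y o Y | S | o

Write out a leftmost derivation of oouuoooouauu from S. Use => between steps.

S => XAS => YuAS => YoYuAS => ooYuAS => ooYoYuAS => ooYoYoYuAS => ooSoYoYuAS => oouuoYoYuAS => oouuoooYuAS => oouuoooouAS => oouuoooouaS => oouuoooouauu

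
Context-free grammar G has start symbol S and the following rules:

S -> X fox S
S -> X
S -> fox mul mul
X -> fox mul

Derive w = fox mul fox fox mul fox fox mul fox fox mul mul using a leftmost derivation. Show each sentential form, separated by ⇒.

S ⇒ X fox S ⇒ fox mul fox S ⇒ fox mul fox X fox S ⇒ fox mul fox fox mul fox S ⇒ fox mul fox fox mul fox X fox S ⇒ fox mul fox fox mul fox fox mul fox S ⇒ fox mul fox fox mul fox fox mul fox fox mul mul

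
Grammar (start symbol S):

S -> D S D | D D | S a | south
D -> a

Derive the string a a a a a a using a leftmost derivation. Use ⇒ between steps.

S ⇒ D S D ⇒ a S D ⇒ a S a D ⇒ a S a a D ⇒ a D D a a D ⇒ a a D a a D ⇒ a a a a a D ⇒ a a a a a a

S ⇒ D S D   [S -> D S D]
D S D ⇒ a S D   [D -> a]
a S D ⇒ a S a D   [S -> S a]
a S a D ⇒ a S a a D   [S -> S a]
a S a a D ⇒ a D D a a D   [S -> D D]
a D D a a D ⇒ a a D a a D   [D -> a]
a a D a a D ⇒ a a a a a D   [D -> a]
a a a a a D ⇒ a a a a a a   [D -> a]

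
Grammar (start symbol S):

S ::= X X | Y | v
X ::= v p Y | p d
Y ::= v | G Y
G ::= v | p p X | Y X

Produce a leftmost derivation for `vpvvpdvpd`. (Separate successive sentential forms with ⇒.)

S⇒XX⇒vpYX⇒vpGYX⇒vpYXYX⇒vpGYXYX⇒vpvYXYX⇒vpvvXYX⇒vpvvpdYX⇒vpvvpdvX⇒vpvvpdvpd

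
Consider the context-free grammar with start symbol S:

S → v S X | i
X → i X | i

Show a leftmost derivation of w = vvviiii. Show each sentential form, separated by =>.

S => vSX => vvSXX => vvvSXXX => vvviXXX => vvviiXX => vvviiiX => vvviiii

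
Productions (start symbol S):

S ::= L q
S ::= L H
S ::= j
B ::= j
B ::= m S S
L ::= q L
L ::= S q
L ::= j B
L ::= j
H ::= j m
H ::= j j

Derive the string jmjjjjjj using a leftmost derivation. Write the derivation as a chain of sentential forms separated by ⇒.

S ⇒ LH ⇒ jBH ⇒ jmSSH ⇒ jmLHSH ⇒ jmjHSH ⇒ jmjjjSH ⇒ jmjjjjH ⇒ jmjjjjjj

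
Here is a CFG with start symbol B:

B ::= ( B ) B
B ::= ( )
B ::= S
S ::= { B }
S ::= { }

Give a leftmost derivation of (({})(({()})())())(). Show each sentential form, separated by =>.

B=>(B)B=>((B)B)B=>((S)B)B=>(({})B)B=>(({})(B)B)B=>(({})((B)B)B)B=>(({})((S)B)B)B=>(({})(({B})B)B)B=>(({})(({()})B)B)B=>(({})(({()})())B)B=>(({})(({()})())())B=>(({})(({()})())())()

B => (B)B   [B ::= ( B ) B]
(B)B => ((B)B)B   [B ::= ( B ) B]
((B)B)B => ((S)B)B   [B ::= S]
((S)B)B => (({})B)B   [S ::= { }]
(({})B)B => (({})(B)B)B   [B ::= ( B ) B]
(({})(B)B)B => (({})((B)B)B)B   [B ::= ( B ) B]
(({})((B)B)B)B => (({})((S)B)B)B   [B ::= S]
(({})((S)B)B)B => (({})(({B})B)B)B   [S ::= { B }]
(({})(({B})B)B)B => (({})(({()})B)B)B   [B ::= ( )]
(({})(({()})B)B)B => (({})(({()})())B)B   [B ::= ( )]
(({})(({()})())B)B => (({})(({()})())())B   [B ::= ( )]
(({})(({()})())())B => (({})(({()})())())()   [B ::= ( )]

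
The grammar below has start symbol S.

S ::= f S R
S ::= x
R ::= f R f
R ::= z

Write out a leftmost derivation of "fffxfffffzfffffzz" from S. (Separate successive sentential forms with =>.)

S=>fSR=>ffSRR=>fffSRRR=>fffxRRR=>fffxfRfRR=>fffxffRffRR=>fffxfffRfffRR=>fffxffffRffffRR=>fffxfffffRfffffRR=>fffxfffffzfffffRR=>fffxfffffzfffffzR=>fffxfffffzfffffzz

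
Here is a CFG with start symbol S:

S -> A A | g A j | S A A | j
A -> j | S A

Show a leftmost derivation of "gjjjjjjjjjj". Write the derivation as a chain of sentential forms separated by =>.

S => SAA => SAAAA => SAAAAAA => SAAAAAAAA => gAjAAAAAAAA => gjjAAAAAAAA => gjjjAAAAAAA => gjjjjAAAAAA => gjjjjjAAAAA => gjjjjjjAAAA => gjjjjjjjAAA => gjjjjjjjjAA => gjjjjjjjjjA => gjjjjjjjjjj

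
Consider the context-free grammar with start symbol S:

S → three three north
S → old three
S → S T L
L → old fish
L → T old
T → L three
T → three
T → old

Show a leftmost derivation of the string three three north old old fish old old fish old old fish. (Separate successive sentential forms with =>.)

S => S T L => S T L T L => S T L T L T L => three three north T L T L T L => three three north old L T L T L => three three north old old fish T L T L => three three north old old fish old L T L => three three north old old fish old old fish T L => three three north old old fish old old fish old L => three three north old old fish old old fish old old fish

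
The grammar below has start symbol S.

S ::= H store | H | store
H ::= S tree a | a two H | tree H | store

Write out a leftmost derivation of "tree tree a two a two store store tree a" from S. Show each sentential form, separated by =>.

S => H   [S ::= H]
H => S tree a   [H ::= S tree a]
S tree a => H store tree a   [S ::= H store]
H store tree a => tree H store tree a   [H ::= tree H]
tree H store tree a => tree tree H store tree a   [H ::= tree H]
tree tree H store tree a => tree tree a two H store tree a   [H ::= a two H]
tree tree a two H store tree a => tree tree a two a two H store tree a   [H ::= a two H]
tree tree a two a two H store tree a => tree tree a two a two store store tree a   [H ::= store]

S => H => S tree a => H store tree a => tree H store tree a => tree tree H store tree a => tree tree a two H store tree a => tree tree a two a two H store tree a => tree tree a two a two store store tree a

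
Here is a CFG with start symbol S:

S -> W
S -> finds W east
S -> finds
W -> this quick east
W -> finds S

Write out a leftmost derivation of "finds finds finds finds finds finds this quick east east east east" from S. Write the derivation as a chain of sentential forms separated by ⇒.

S ⇒ finds W east ⇒ finds finds S east ⇒ finds finds W east ⇒ finds finds finds S east ⇒ finds finds finds finds W east east ⇒ finds finds finds finds finds S east east ⇒ finds finds finds finds finds finds W east east east ⇒ finds finds finds finds finds finds this quick east east east east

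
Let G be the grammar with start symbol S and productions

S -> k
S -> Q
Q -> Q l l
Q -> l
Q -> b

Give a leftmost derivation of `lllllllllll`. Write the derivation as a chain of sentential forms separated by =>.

S => Q => Qll => Qllll => Qllllll => Qllllllll => Qllllllllll => lllllllllll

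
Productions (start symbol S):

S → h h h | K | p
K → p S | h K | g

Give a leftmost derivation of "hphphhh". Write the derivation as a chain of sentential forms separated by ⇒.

S ⇒ K ⇒ hK ⇒ hpS ⇒ hpK ⇒ hphK ⇒ hphpS ⇒ hphphhh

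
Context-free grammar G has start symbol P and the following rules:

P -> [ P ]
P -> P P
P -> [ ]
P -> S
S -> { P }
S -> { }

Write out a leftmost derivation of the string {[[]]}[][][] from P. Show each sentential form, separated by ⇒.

P ⇒ PP ⇒ PPP ⇒ PPPP ⇒ SPPP ⇒ {P}PPP ⇒ {[P]}PPP ⇒ {[[]]}PPP ⇒ {[[]]}[]PP ⇒ {[[]]}[][]P ⇒ {[[]]}[][][]

P ⇒ PP   [P -> P P]
PP ⇒ PPP   [P -> P P]
PPP ⇒ PPPP   [P -> P P]
PPPP ⇒ SPPP   [P -> S]
SPPP ⇒ {P}PPP   [S -> { P }]
{P}PPP ⇒ {[P]}PPP   [P -> [ P ]]
{[P]}PPP ⇒ {[[]]}PPP   [P -> [ ]]
{[[]]}PPP ⇒ {[[]]}[]PP   [P -> [ ]]
{[[]]}[]PP ⇒ {[[]]}[][]P   [P -> [ ]]
{[[]]}[][]P ⇒ {[[]]}[][][]   [P -> [ ]]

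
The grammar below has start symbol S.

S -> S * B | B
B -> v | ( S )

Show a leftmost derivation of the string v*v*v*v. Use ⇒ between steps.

S ⇒ S*B ⇒ S*B*B ⇒ S*B*B*B ⇒ B*B*B*B ⇒ v*B*B*B ⇒ v*v*B*B ⇒ v*v*v*B ⇒ v*v*v*v

S ⇒ S*B   [S -> S * B]
S*B ⇒ S*B*B   [S -> S * B]
S*B*B ⇒ S*B*B*B   [S -> S * B]
S*B*B*B ⇒ B*B*B*B   [S -> B]
B*B*B*B ⇒ v*B*B*B   [B -> v]
v*B*B*B ⇒ v*v*B*B   [B -> v]
v*v*B*B ⇒ v*v*v*B   [B -> v]
v*v*v*B ⇒ v*v*v*v   [B -> v]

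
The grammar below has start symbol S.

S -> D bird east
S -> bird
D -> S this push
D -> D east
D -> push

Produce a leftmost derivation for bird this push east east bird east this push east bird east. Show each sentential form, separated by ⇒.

S ⇒ D bird east ⇒ D east bird east ⇒ S this push east bird east ⇒ D bird east this push east bird east ⇒ D east bird east this push east bird east ⇒ D east east bird east this push east bird east ⇒ S this push east east bird east this push east bird east ⇒ bird this push east east bird east this push east bird east

S ⇒ D bird east   [S -> D bird east]
D bird east ⇒ D east bird east   [D -> D east]
D east bird east ⇒ S this push east bird east   [D -> S this push]
S this push east bird east ⇒ D bird east this push east bird east   [S -> D bird east]
D bird east this push east bird east ⇒ D east bird east this push east bird east   [D -> D east]
D east bird east this push east bird east ⇒ D east east bird east this push east bird east   [D -> D east]
D east east bird east this push east bird east ⇒ S this push east east bird east this push east bird east   [D -> S this push]
S this push east east bird east this push east bird east ⇒ bird this push east east bird east this push east bird east   [S -> bird]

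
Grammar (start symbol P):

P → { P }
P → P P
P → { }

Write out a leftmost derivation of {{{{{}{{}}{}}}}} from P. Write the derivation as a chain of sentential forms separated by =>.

P => {P}   [P → { P }]
{P} => {{P}}   [P → { P }]
{{P}} => {{{P}}}   [P → { P }]
{{{P}}} => {{{{P}}}}   [P → { P }]
{{{{P}}}} => {{{{PP}}}}   [P → P P]
{{{{PP}}}} => {{{{PPP}}}}   [P → P P]
{{{{PPP}}}} => {{{{{}PP}}}}   [P → { }]
{{{{{}PP}}}} => {{{{{}{P}P}}}}   [P → { P }]
{{{{{}{P}P}}}} => {{{{{}{{}}P}}}}   [P → { }]
{{{{{}{{}}P}}}} => {{{{{}{{}}{}}}}}   [P → { }]

P=>{P}=>{{P}}=>{{{P}}}=>{{{{P}}}}=>{{{{PP}}}}=>{{{{PPP}}}}=>{{{{{}PP}}}}=>{{{{{}{P}P}}}}=>{{{{{}{{}}P}}}}=>{{{{{}{{}}{}}}}}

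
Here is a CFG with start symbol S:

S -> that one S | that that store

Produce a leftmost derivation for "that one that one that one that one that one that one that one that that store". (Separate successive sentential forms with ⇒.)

S ⇒ that one S ⇒ that one that one S ⇒ that one that one that one S ⇒ that one that one that one that one S ⇒ that one that one that one that one that one S ⇒ that one that one that one that one that one that one S ⇒ that one that one that one that one that one that one that one S ⇒ that one that one that one that one that one that one that one that that store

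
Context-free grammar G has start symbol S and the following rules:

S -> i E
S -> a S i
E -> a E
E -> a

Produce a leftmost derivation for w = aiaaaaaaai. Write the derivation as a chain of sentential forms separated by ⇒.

S ⇒ aSi   [S -> a S i]
aSi ⇒ aiEi   [S -> i E]
aiEi ⇒ aiaEi   [E -> a E]
aiaEi ⇒ aiaaEi   [E -> a E]
aiaaEi ⇒ aiaaaEi   [E -> a E]
aiaaaEi ⇒ aiaaaaEi   [E -> a E]
aiaaaaEi ⇒ aiaaaaaEi   [E -> a E]
aiaaaaaEi ⇒ aiaaaaaaEi   [E -> a E]
aiaaaaaaEi ⇒ aiaaaaaaai   [E -> a]

S ⇒ aSi ⇒ aiEi ⇒ aiaEi ⇒ aiaaEi ⇒ aiaaaEi ⇒ aiaaaaEi ⇒ aiaaaaaEi ⇒ aiaaaaaaEi ⇒ aiaaaaaaai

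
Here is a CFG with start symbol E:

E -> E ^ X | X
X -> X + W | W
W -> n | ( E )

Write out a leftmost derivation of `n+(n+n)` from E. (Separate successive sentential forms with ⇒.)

E ⇒ X ⇒ X+W ⇒ W+W ⇒ n+W ⇒ n+(E) ⇒ n+(X) ⇒ n+(X+W) ⇒ n+(W+W) ⇒ n+(n+W) ⇒ n+(n+n)

E ⇒ X   [E -> X]
X ⇒ X+W   [X -> X + W]
X+W ⇒ W+W   [X -> W]
W+W ⇒ n+W   [W -> n]
n+W ⇒ n+(E)   [W -> ( E )]
n+(E) ⇒ n+(X)   [E -> X]
n+(X) ⇒ n+(X+W)   [X -> X + W]
n+(X+W) ⇒ n+(W+W)   [X -> W]
n+(W+W) ⇒ n+(n+W)   [W -> n]
n+(n+W) ⇒ n+(n+n)   [W -> n]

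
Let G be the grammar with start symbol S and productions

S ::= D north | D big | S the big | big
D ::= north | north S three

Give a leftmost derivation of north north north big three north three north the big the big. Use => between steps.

S => S the big => S the big the big => D north the big the big => north S three north the big the big => north D north three north the big the big => north north S three north three north the big the big => north north D big three north three north the big the big => north north north big three north three north the big the big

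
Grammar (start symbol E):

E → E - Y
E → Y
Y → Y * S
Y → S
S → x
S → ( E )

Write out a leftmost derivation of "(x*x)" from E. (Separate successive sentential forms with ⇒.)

E ⇒ Y   [E → Y]
Y ⇒ S   [Y → S]
S ⇒ (E)   [S → ( E )]
(E) ⇒ (Y)   [E → Y]
(Y) ⇒ (Y*S)   [Y → Y * S]
(Y*S) ⇒ (S*S)   [Y → S]
(S*S) ⇒ (x*S)   [S → x]
(x*S) ⇒ (x*x)   [S → x]

E ⇒ Y ⇒ S ⇒ (E) ⇒ (Y) ⇒ (Y*S) ⇒ (S*S) ⇒ (x*S) ⇒ (x*x)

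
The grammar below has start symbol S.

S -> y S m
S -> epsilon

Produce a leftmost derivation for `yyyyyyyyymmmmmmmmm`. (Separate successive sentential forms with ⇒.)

S ⇒ ySm ⇒ yySmm ⇒ yyySmmm ⇒ yyyySmmmm ⇒ yyyyySmmmmm ⇒ yyyyyySmmmmmm ⇒ yyyyyyySmmmmmmm ⇒ yyyyyyyySmmmmmmmm ⇒ yyyyyyyyySmmmmmmmmm ⇒ yyyyyyyyymmmmmmmmm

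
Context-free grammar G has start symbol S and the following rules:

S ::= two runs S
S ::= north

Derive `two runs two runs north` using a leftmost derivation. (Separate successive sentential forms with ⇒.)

S ⇒ two runs S   [S ::= two runs S]
two runs S ⇒ two runs two runs S   [S ::= two runs S]
two runs two runs S ⇒ two runs two runs north   [S ::= north]

S ⇒ two runs S ⇒ two runs two runs S ⇒ two runs two runs north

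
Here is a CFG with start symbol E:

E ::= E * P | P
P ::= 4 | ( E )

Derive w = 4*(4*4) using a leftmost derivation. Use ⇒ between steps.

E ⇒ E*P   [E ::= E * P]
E*P ⇒ P*P   [E ::= P]
P*P ⇒ 4*P   [P ::= 4]
4*P ⇒ 4*(E)   [P ::= ( E )]
4*(E) ⇒ 4*(E*P)   [E ::= E * P]
4*(E*P) ⇒ 4*(P*P)   [E ::= P]
4*(P*P) ⇒ 4*(4*P)   [P ::= 4]
4*(4*P) ⇒ 4*(4*4)   [P ::= 4]

E ⇒ E*P ⇒ P*P ⇒ 4*P ⇒ 4*(E) ⇒ 4*(E*P) ⇒ 4*(P*P) ⇒ 4*(4*P) ⇒ 4*(4*4)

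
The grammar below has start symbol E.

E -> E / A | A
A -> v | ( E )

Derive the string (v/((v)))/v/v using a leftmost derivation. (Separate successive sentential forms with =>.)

E => E/A   [E -> E / A]
E/A => E/A/A   [E -> E / A]
E/A/A => A/A/A   [E -> A]
A/A/A => (E)/A/A   [A -> ( E )]
(E)/A/A => (E/A)/A/A   [E -> E / A]
(E/A)/A/A => (A/A)/A/A   [E -> A]
(A/A)/A/A => (v/A)/A/A   [A -> v]
(v/A)/A/A => (v/(E))/A/A   [A -> ( E )]
(v/(E))/A/A => (v/(A))/A/A   [E -> A]
(v/(A))/A/A => (v/((E)))/A/A   [A -> ( E )]
(v/((E)))/A/A => (v/((A)))/A/A   [E -> A]
(v/((A)))/A/A => (v/((v)))/A/A   [A -> v]
(v/((v)))/A/A => (v/((v)))/v/A   [A -> v]
(v/((v)))/v/A => (v/((v)))/v/v   [A -> v]

E=>E/A=>E/A/A=>A/A/A=>(E)/A/A=>(E/A)/A/A=>(A/A)/A/A=>(v/A)/A/A=>(v/(E))/A/A=>(v/(A))/A/A=>(v/((E)))/A/A=>(v/((A)))/A/A=>(v/((v)))/A/A=>(v/((v)))/v/A=>(v/((v)))/v/v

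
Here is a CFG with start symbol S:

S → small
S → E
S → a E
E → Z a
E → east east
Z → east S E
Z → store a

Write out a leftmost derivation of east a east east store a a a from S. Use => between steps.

S => E   [S → E]
E => Z a   [E → Z a]
Z a => east S E a   [Z → east S E]
east S E a => east a E E a   [S → a E]
east a E E a => east a east east E a   [E → east east]
east a east east E a => east a east east Z a a   [E → Z a]
east a east east Z a a => east a east east store a a a   [Z → store a]

S => E => Z a => east S E a => east a E E a => east a east east E a => east a east east Z a a => east a east east store a a a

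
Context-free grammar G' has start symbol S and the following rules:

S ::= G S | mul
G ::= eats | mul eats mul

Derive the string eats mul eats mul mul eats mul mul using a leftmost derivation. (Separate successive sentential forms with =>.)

S => G S => eats S => eats G S => eats mul eats mul S => eats mul eats mul G S => eats mul eats mul mul eats mul S => eats mul eats mul mul eats mul mul

S => G S   [S ::= G S]
G S => eats S   [G ::= eats]
eats S => eats G S   [S ::= G S]
eats G S => eats mul eats mul S   [G ::= mul eats mul]
eats mul eats mul S => eats mul eats mul G S   [S ::= G S]
eats mul eats mul G S => eats mul eats mul mul eats mul S   [G ::= mul eats mul]
eats mul eats mul mul eats mul S => eats mul eats mul mul eats mul mul   [S ::= mul]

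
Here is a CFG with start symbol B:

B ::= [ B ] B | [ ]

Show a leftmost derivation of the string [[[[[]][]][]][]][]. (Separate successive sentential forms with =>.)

B => [B]B   [B ::= [ B ] B]
[B]B => [[B]B]B   [B ::= [ B ] B]
[[B]B]B => [[[B]B]B]B   [B ::= [ B ] B]
[[[B]B]B]B => [[[[B]B]B]B]B   [B ::= [ B ] B]
[[[[B]B]B]B]B => [[[[[]]B]B]B]B   [B ::= [ ]]
[[[[[]]B]B]B]B => [[[[[]][]]B]B]B   [B ::= [ ]]
[[[[[]][]]B]B]B => [[[[[]][]][]]B]B   [B ::= [ ]]
[[[[[]][]][]]B]B => [[[[[]][]][]][]]B   [B ::= [ ]]
[[[[[]][]][]][]]B => [[[[[]][]][]][]][]   [B ::= [ ]]

B=>[B]B=>[[B]B]B=>[[[B]B]B]B=>[[[[B]B]B]B]B=>[[[[[]]B]B]B]B=>[[[[[]][]]B]B]B=>[[[[[]][]][]]B]B=>[[[[[]][]][]][]]B=>[[[[[]][]][]][]][]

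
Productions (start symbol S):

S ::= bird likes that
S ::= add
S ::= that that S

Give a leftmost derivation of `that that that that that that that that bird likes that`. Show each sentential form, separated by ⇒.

S ⇒ that that S ⇒ that that that that S ⇒ that that that that that that S ⇒ that that that that that that that that S ⇒ that that that that that that that that bird likes that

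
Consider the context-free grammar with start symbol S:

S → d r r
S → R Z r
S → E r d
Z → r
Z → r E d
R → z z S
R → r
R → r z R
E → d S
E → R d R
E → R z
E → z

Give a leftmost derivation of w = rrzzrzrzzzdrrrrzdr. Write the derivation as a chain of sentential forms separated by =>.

S=>RZr=>rZr=>rrEdr=>rrRzdr=>rrzzSzdr=>rrzzRZrzdr=>rrzzrzRZrzdr=>rrzzrzrzRZrzdr=>rrzzrzrzzzSZrzdr=>rrzzrzrzzzdrrZrzdr=>rrzzrzrzzzdrrrrzdr

S => RZr   [S → R Z r]
RZr => rZr   [R → r]
rZr => rrEdr   [Z → r E d]
rrEdr => rrRzdr   [E → R z]
rrRzdr => rrzzSzdr   [R → z z S]
rrzzSzdr => rrzzRZrzdr   [S → R Z r]
rrzzRZrzdr => rrzzrzRZrzdr   [R → r z R]
rrzzrzRZrzdr => rrzzrzrzRZrzdr   [R → r z R]
rrzzrzrzRZrzdr => rrzzrzrzzzSZrzdr   [R → z z S]
rrzzrzrzzzSZrzdr => rrzzrzrzzzdrrZrzdr   [S → d r r]
rrzzrzrzzzdrrZrzdr => rrzzrzrzzzdrrrrzdr   [Z → r]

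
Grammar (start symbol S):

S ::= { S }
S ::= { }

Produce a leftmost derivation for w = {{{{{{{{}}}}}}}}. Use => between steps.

S => {S} => {{S}} => {{{S}}} => {{{{S}}}} => {{{{{S}}}}} => {{{{{{S}}}}}} => {{{{{{{S}}}}}}} => {{{{{{{{}}}}}}}}

S => {S}   [S ::= { S }]
{S} => {{S}}   [S ::= { S }]
{{S}} => {{{S}}}   [S ::= { S }]
{{{S}}} => {{{{S}}}}   [S ::= { S }]
{{{{S}}}} => {{{{{S}}}}}   [S ::= { S }]
{{{{{S}}}}} => {{{{{{S}}}}}}   [S ::= { S }]
{{{{{{S}}}}}} => {{{{{{{S}}}}}}}   [S ::= { S }]
{{{{{{{S}}}}}}} => {{{{{{{{}}}}}}}}   [S ::= { }]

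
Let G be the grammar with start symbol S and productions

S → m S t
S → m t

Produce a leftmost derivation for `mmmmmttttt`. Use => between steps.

S=>mSt=>mmStt=>mmmSttt=>mmmmStttt=>mmmmmttttt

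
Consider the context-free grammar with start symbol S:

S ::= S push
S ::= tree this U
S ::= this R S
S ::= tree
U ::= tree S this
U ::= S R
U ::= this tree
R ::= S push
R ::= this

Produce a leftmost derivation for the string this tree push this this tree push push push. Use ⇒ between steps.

S ⇒ S push ⇒ S push push ⇒ this R S push push ⇒ this S push S push push ⇒ this tree push S push push ⇒ this tree push S push push push ⇒ this tree push this R S push push push ⇒ this tree push this this S push push push ⇒ this tree push this this tree push push push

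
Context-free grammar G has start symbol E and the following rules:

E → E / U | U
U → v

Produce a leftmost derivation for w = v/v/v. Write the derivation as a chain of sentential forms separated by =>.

E => E/U => E/U/U => U/U/U => v/U/U => v/v/U => v/v/v

E => E/U   [E → E / U]
E/U => E/U/U   [E → E / U]
E/U/U => U/U/U   [E → U]
U/U/U => v/U/U   [U → v]
v/U/U => v/v/U   [U → v]
v/v/U => v/v/v   [U → v]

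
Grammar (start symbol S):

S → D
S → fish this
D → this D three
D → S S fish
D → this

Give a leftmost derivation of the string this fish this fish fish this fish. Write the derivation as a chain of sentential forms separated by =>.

S => D   [S → D]
D => S S fish   [D → S S fish]
S S fish => D S fish   [S → D]
D S fish => S S fish S fish   [D → S S fish]
S S fish S fish => D S fish S fish   [S → D]
D S fish S fish => this S fish S fish   [D → this]
this S fish S fish => this fish this fish S fish   [S → fish this]
this fish this fish S fish => this fish this fish fish this fish   [S → fish this]

S => D => S S fish => D S fish => S S fish S fish => D S fish S fish => this S fish S fish => this fish this fish S fish => this fish this fish fish this fish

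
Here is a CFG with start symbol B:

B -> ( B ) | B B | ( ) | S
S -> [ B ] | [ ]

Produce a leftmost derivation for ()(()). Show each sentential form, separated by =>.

B => BB   [B -> B B]
BB => ()B   [B -> ( )]
()B => ()(B)   [B -> ( B )]
()(B) => ()(())   [B -> ( )]

B => BB => ()B => ()(B) => ()(())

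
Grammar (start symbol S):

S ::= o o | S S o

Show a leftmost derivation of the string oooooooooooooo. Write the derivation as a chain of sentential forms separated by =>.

S => SSo => SSoSo => SSoSoSo => SSoSoSoSo => ooSoSoSoSo => oooooSoSoSo => ooooooooSoSo => oooooooooooSo => oooooooooooooo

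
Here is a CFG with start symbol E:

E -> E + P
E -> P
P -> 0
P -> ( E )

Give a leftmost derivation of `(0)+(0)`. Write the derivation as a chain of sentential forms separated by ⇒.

E ⇒ E+P ⇒ P+P ⇒ (E)+P ⇒ (P)+P ⇒ (0)+P ⇒ (0)+(E) ⇒ (0)+(P) ⇒ (0)+(0)

E ⇒ E+P   [E -> E + P]
E+P ⇒ P+P   [E -> P]
P+P ⇒ (E)+P   [P -> ( E )]
(E)+P ⇒ (P)+P   [E -> P]
(P)+P ⇒ (0)+P   [P -> 0]
(0)+P ⇒ (0)+(E)   [P -> ( E )]
(0)+(E) ⇒ (0)+(P)   [E -> P]
(0)+(P) ⇒ (0)+(0)   [P -> 0]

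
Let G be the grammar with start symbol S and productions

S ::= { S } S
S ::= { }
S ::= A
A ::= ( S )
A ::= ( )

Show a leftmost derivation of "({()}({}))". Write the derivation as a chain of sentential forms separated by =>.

S => A   [S ::= A]
A => (S)   [A ::= ( S )]
(S) => ({S}S)   [S ::= { S } S]
({S}S) => ({A}S)   [S ::= A]
({A}S) => ({()}S)   [A ::= ( )]
({()}S) => ({()}A)   [S ::= A]
({()}A) => ({()}(S))   [A ::= ( S )]
({()}(S)) => ({()}({}))   [S ::= { }]

S=>A=>(S)=>({S}S)=>({A}S)=>({()}S)=>({()}A)=>({()}(S))=>({()}({}))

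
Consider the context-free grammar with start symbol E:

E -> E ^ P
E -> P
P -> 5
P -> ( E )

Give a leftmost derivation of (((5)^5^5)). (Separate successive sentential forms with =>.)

E=>P=>(E)=>(P)=>((E))=>((E^P))=>((E^P^P))=>((P^P^P))=>(((E)^P^P))=>(((P)^P^P))=>(((5)^P^P))=>(((5)^5^P))=>(((5)^5^5))

E => P   [E -> P]
P => (E)   [P -> ( E )]
(E) => (P)   [E -> P]
(P) => ((E))   [P -> ( E )]
((E)) => ((E^P))   [E -> E ^ P]
((E^P)) => ((E^P^P))   [E -> E ^ P]
((E^P^P)) => ((P^P^P))   [E -> P]
((P^P^P)) => (((E)^P^P))   [P -> ( E )]
(((E)^P^P)) => (((P)^P^P))   [E -> P]
(((P)^P^P)) => (((5)^P^P))   [P -> 5]
(((5)^P^P)) => (((5)^5^P))   [P -> 5]
(((5)^5^P)) => (((5)^5^5))   [P -> 5]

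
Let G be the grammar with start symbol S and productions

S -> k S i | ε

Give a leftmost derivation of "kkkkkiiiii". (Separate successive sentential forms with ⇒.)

S ⇒ kSi ⇒ kkSii ⇒ kkkSiii ⇒ kkkkSiiii ⇒ kkkkkSiiiii ⇒ kkkkkiiiii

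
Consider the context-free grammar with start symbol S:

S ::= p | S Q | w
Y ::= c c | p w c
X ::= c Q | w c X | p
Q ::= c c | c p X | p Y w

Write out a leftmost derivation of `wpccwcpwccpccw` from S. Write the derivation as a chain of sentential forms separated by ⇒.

S ⇒ SQ ⇒ SQQ ⇒ wQQ ⇒ wpYwQ ⇒ wpccwQ ⇒ wpccwcpX ⇒ wpccwcpwcX ⇒ wpccwcpwccQ ⇒ wpccwcpwccpYw ⇒ wpccwcpwccpccw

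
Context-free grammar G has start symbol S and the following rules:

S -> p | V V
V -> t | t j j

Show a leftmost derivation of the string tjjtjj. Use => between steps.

S => VV => tjjV => tjjtjj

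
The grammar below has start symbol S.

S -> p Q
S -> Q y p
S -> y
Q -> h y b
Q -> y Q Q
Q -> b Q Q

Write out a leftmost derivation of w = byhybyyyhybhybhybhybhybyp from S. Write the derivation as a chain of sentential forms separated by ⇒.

S ⇒ Qyp   [S -> Q y p]
Qyp ⇒ bQQyp   [Q -> b Q Q]
bQQyp ⇒ byQQQyp   [Q -> y Q Q]
byQQQyp ⇒ byhybQQyp   [Q -> h y b]
byhybQQyp ⇒ byhybyQQQyp   [Q -> y Q Q]
byhybyQQQyp ⇒ byhybyyQQQQyp   [Q -> y Q Q]
byhybyyQQQQyp ⇒ byhybyyyQQQQQyp   [Q -> y Q Q]
byhybyyyQQQQQyp ⇒ byhybyyyhybQQQQyp   [Q -> h y b]
byhybyyyhybQQQQyp ⇒ byhybyyyhybhybQQQyp   [Q -> h y b]
byhybyyyhybhybQQQyp ⇒ byhybyyyhybhybhybQQyp   [Q -> h y b]
byhybyyyhybhybhybQQyp ⇒ byhybyyyhybhybhybhybQyp   [Q -> h y b]
byhybyyyhybhybhybhybQyp ⇒ byhybyyyhybhybhybhybhybyp   [Q -> h y b]

S⇒Qyp⇒bQQyp⇒byQQQyp⇒byhybQQyp⇒byhybyQQQyp⇒byhybyyQQQQyp⇒byhybyyyQQQQQyp⇒byhybyyyhybQQQQyp⇒byhybyyyhybhybQQQyp⇒byhybyyyhybhybhybQQyp⇒byhybyyyhybhybhybhybQyp⇒byhybyyyhybhybhybhybhybyp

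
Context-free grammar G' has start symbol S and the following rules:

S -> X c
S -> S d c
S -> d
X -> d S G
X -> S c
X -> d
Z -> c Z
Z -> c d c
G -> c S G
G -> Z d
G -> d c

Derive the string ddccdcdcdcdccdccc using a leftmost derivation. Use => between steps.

S=>Xc=>Scc=>Sdccc=>Xcdccc=>dSGcdccc=>dSdcGcdccc=>dSdcdcGcdccc=>dSdcdcdcGcdccc=>dXcdcdcdcGcdccc=>dSccdcdcdcGcdccc=>ddccdcdcdcGcdccc=>ddccdcdcdcdccdccc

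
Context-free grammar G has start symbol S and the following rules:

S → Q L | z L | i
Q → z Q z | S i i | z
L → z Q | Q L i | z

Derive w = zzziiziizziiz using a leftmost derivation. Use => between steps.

S => QL => SiiL => QLiiL => zQzLiiL => zSiizLiiL => zQLiizLiiL => zSiiLiizLiiL => zzLiiLiizLiiL => zzziiLiizLiiL => zzziiziizLiiL => zzziiziizziiL => zzziiziizziiz

S => QL   [S → Q L]
QL => SiiL   [Q → S i i]
SiiL => QLiiL   [S → Q L]
QLiiL => zQzLiiL   [Q → z Q z]
zQzLiiL => zSiizLiiL   [Q → S i i]
zSiizLiiL => zQLiizLiiL   [S → Q L]
zQLiizLiiL => zSiiLiizLiiL   [Q → S i i]
zSiiLiizLiiL => zzLiiLiizLiiL   [S → z L]
zzLiiLiizLiiL => zzziiLiizLiiL   [L → z]
zzziiLiizLiiL => zzziiziizLiiL   [L → z]
zzziiziizLiiL => zzziiziizziiL   [L → z]
zzziiziizziiL => zzziiziizziiz   [L → z]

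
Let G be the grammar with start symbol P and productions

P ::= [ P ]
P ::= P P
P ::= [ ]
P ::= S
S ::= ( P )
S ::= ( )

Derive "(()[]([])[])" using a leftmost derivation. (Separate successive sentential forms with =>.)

P => S => (P) => (PP) => (PPP) => (SPP) => (()PP) => (()[]P) => (()[]PP) => (()[]SP) => (()[](P)P) => (()[]([])P) => (()[]([])[])

P => S   [P ::= S]
S => (P)   [S ::= ( P )]
(P) => (PP)   [P ::= P P]
(PP) => (PPP)   [P ::= P P]
(PPP) => (SPP)   [P ::= S]
(SPP) => (()PP)   [S ::= ( )]
(()PP) => (()[]P)   [P ::= [ ]]
(()[]P) => (()[]PP)   [P ::= P P]
(()[]PP) => (()[]SP)   [P ::= S]
(()[]SP) => (()[](P)P)   [S ::= ( P )]
(()[](P)P) => (()[]([])P)   [P ::= [ ]]
(()[]([])P) => (()[]([])[])   [P ::= [ ]]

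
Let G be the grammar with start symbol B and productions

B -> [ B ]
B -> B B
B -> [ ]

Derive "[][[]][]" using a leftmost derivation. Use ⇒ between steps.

B⇒BB⇒[]B⇒[]BB⇒[][B]B⇒[][[]]B⇒[][[]][]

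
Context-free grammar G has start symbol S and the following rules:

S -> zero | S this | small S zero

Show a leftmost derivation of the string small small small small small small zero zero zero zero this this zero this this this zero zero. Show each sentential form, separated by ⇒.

S ⇒ small S zero ⇒ small small S zero zero ⇒ small small S this zero zero ⇒ small small S this this zero zero ⇒ small small S this this this zero zero ⇒ small small small S zero this this this zero zero ⇒ small small small S this zero this this this zero zero ⇒ small small small S this this zero this this this zero zero ⇒ small small small small S zero this this zero this this this zero zero ⇒ small small small small small S zero zero this this zero this this this zero zero ⇒ small small small small small small S zero zero zero this this zero this this this zero zero ⇒ small small small small small small zero zero zero zero this this zero this this this zero zero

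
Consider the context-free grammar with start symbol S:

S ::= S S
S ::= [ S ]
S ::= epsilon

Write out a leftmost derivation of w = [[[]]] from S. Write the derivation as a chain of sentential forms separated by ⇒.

S ⇒ [S] ⇒ [SS] ⇒ [SSS] ⇒ [[S]SS] ⇒ [[SS]SS] ⇒ [[[S]S]SS] ⇒ [[[]S]SS] ⇒ [[[]]SS] ⇒ [[[]]S] ⇒ [[[]]]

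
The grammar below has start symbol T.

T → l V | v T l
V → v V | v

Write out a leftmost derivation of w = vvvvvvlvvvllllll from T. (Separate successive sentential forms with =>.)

T=>vTl=>vvTll=>vvvTlll=>vvvvTllll=>vvvvvTlllll=>vvvvvvTllllll=>vvvvvvlVllllll=>vvvvvvlvVllllll=>vvvvvvlvvVllllll=>vvvvvvlvvvllllll

T => vTl   [T → v T l]
vTl => vvTll   [T → v T l]
vvTll => vvvTlll   [T → v T l]
vvvTlll => vvvvTllll   [T → v T l]
vvvvTllll => vvvvvTlllll   [T → v T l]
vvvvvTlllll => vvvvvvTllllll   [T → v T l]
vvvvvvTllllll => vvvvvvlVllllll   [T → l V]
vvvvvvlVllllll => vvvvvvlvVllllll   [V → v V]
vvvvvvlvVllllll => vvvvvvlvvVllllll   [V → v V]
vvvvvvlvvVllllll => vvvvvvlvvvllllll   [V → v]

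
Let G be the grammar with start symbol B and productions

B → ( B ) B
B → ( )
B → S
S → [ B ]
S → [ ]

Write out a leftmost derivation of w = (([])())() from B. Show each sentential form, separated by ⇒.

B ⇒ (B)B ⇒ ((B)B)B ⇒ ((S)B)B ⇒ (([])B)B ⇒ (([])())B ⇒ (([])())()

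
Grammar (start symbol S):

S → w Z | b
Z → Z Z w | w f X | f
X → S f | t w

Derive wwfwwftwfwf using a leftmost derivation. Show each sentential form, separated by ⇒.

S ⇒ wZ   [S → w Z]
wZ ⇒ wwfX   [Z → w f X]
wwfX ⇒ wwfSf   [X → S f]
wwfSf ⇒ wwfwZf   [S → w Z]
wwfwZf ⇒ wwfwZZwf   [Z → Z Z w]
wwfwZZwf ⇒ wwfwwfXZwf   [Z → w f X]
wwfwwfXZwf ⇒ wwfwwftwZwf   [X → t w]
wwfwwftwZwf ⇒ wwfwwftwfwf   [Z → f]

S ⇒ wZ ⇒ wwfX ⇒ wwfSf ⇒ wwfwZf ⇒ wwfwZZwf ⇒ wwfwwfXZwf ⇒ wwfwwftwZwf ⇒ wwfwwftwfwf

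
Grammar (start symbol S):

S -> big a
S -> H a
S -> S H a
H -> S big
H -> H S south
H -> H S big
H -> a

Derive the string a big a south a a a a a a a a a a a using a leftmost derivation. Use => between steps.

S => S H a => S H a H a => S H a H a H a => S H a H a H a H a => S H a H a H a H a H a => H a H a H a H a H a H a => H S south a H a H a H a H a H a => a S south a H a H a H a H a H a => a big a south a H a H a H a H a H a => a big a south a a a H a H a H a H a => a big a south a a a a a H a H a H a => a big a south a a a a a a a H a H a => a big a south a a a a a a a a a H a => a big a south a a a a a a a a a a a

S => S H a   [S -> S H a]
S H a => S H a H a   [S -> S H a]
S H a H a => S H a H a H a   [S -> S H a]
S H a H a H a => S H a H a H a H a   [S -> S H a]
S H a H a H a H a => S H a H a H a H a H a   [S -> S H a]
S H a H a H a H a H a => H a H a H a H a H a H a   [S -> H a]
H a H a H a H a H a H a => H S south a H a H a H a H a H a   [H -> H S south]
H S south a H a H a H a H a H a => a S south a H a H a H a H a H a   [H -> a]
a S south a H a H a H a H a H a => a big a south a H a H a H a H a H a   [S -> big a]
a big a south a H a H a H a H a H a => a big a south a a a H a H a H a H a   [H -> a]
a big a south a a a H a H a H a H a => a big a south a a a a a H a H a H a   [H -> a]
a big a south a a a a a H a H a H a => a big a south a a a a a a a H a H a   [H -> a]
a big a south a a a a a a a H a H a => a big a south a a a a a a a a a H a   [H -> a]
a big a south a a a a a a a a a H a => a big a south a a a a a a a a a a a   [H -> a]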